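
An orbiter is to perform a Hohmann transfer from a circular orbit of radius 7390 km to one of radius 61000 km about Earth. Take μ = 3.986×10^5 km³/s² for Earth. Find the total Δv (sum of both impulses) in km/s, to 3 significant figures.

Δv = 3.83 km/s

The Hohmann ellipse has a_t = (r₁ + r₂)/2 = 34195 km.
At r₁ the circular-orbit speed is v₁ = √(μ/r₁) = 7.344 km/s.
On the transfer ellipse at r₁, vis-viva gives v_p = √[μ(2/r₁ − 1/a_t)] = 9.809 km/s.
First burn Δv₁ = |v_p − v₁| = 2.465 km/s.
At r₂, v₂ = √(μ/r₂) = 2.556 km/s.
Transfer-orbit speed at r₂: v_a = √[μ(2/r₂ − 1/a_t)] = 1.188 km/s.
Second burn Δv₂ = |v₂ − v_a| = 1.368 km/s.
Total Δv = Δv₁ + Δv₂ = 3.833 km/s.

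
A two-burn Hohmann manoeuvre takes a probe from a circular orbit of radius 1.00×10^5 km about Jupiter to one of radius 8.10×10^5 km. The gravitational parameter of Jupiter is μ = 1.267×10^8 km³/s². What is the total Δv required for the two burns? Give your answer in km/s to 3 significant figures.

Δv = 18.5 km/s

Transfer-ellipse semi-major axis a_t = (r₁ + r₂)/2 = (1.000×10^5 + 8.100×10^5)/2 = 4.550×10^5 km.
At r₁ the circular-orbit speed is v₁ = √(μ/r₁) = 35.59 km/s.
Transfer-orbit speed at r₁ (v² = μ(2/r − 1/a)): v_p = √[μ(2/r₁ − 1/a_t)] = 47.49 km/s.
First burn Δv₁ = |v_p − v₁| = 11.90 km/s.
Circular speed at r₂: v₂ = √(μ/r₂) = 12.507 km/s.
Transfer-orbit speed at r₂: v_a = √[μ(2/r₂ − 1/a_t)] = 5.8633 km/s.
Second burn Δv₂ = |v₂ − v_a| = 6.644 km/s.
Total Δv = Δv₁ + Δv₂ = 18.54 km/s.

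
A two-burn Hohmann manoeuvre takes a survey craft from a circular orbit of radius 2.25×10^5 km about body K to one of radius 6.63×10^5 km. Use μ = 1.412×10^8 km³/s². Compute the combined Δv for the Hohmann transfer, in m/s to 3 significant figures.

Δv = 9770 m/s

Transfer-ellipse semi-major axis a_t = (r₁ + r₂)/2 = (2.250×10^5 + 6.630×10^5)/2 = 4.440×10^5 km.
At r₁ the circular-orbit speed is v₁ = √(μ/r₁) = 25.051 km/s.
Transfer-orbit speed at r₁ (vis-viva): v_p = √[μ(2/r₁ − 1/a_t)] = 30.612 km/s.
First burn Δv₁ = |v_p − v₁| = 5.561 km/s.
At r₂, v₂ = √(μ/r₂) = 14.594 km/s.
Transfer-orbit speed at r₂: v_a = √[μ(2/r₂ − 1/a_t)] = 10.389 km/s.
Second burn Δv₂ = |v₂ − v_a| = 4.205 km/s.
Δv = Δv₁ + Δv₂ = 5.561 + 4.205 = 9.766 km/s.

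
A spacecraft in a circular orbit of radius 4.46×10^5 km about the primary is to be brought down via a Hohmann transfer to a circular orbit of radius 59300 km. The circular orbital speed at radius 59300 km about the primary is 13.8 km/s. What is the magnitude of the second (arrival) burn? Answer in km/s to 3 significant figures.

From the circular-orbit relation v² = μ/r at r = 59300 km: μ = v²r = (13.8)² × 59300 = 1.12931×10^7 km³/s².
The Hohmann ellipse has a_t = (r₁ + r₂)/2 = 2.5265×10^5 km.
On the circular orbit at r = 59300 km, v_c = √(μ/r) = 13.800 km/s.
Vis-viva on the transfer ellipse at r = 59300 km gives v_t = √[μ(2/r − 1/a_t)] = 18.335 km/s.
Δv₂ = |v_t − v_c| = |18.335 − 13.800| = 4.535 km/s.

Δv₂ = 4.54 km/s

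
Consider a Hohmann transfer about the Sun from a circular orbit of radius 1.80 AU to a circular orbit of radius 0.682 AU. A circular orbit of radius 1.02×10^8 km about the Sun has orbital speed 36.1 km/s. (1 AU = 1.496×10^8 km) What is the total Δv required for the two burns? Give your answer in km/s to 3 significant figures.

From the circular-orbit relation v² = μ/r at r = 1.02×10^8 km: μ = v²r = (36.1)² × 1.02×10^8 = 1.32927×10^11 km³/s².
In km: r₁ = 1.80 × 1.496×10^8 = 2.6928×10^8 km; r₂ = 0.682 × 1.496×10^8 = 1.020272×10^8 km.
The Hohmann ellipse has a_t = (r₁ + r₂)/2 = 1.856536×10^8 km.
Circular speed at r₁: v₁ = √(μ/r₁) = √(1.32927×10^11/2.6928×10^8) = 22.218 km/s.
Transfer-orbit speed at r₁ (v² = μ(2/r − 1/a)): v_a = √[μ(2/r₁ − 1/a_t)] = 16.471 km/s.
First burn Δv₁ = |v_a − v₁| = 5.747 km/s.
At r₂, v₂ = √(μ/r₂) = 36.095 km/s.
Transfer-orbit speed at r₂: v_p = √[μ(2/r₂ − 1/a_t)] = 43.471 km/s.
Second burn Δv₂ = |v₂ − v_p| = 7.376 km/s.
Δv = Δv₁ + Δv₂ = 5.747 + 7.376 = 13.12 km/s.

Δv = 13.1 km/s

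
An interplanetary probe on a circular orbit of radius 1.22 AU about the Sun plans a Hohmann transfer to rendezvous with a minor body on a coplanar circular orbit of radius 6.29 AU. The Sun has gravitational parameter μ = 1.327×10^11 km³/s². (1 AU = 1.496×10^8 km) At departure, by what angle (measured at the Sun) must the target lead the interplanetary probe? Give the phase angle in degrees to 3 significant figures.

In km: r₁ = 1.22 × 1.496×10^8 = 1.82512×10^8 km; r₂ = 6.29 × 1.496×10^8 = 9.40984×10^8 km.
Semi-major axis of the transfer orbit: a_t = (1.82512×10^8 + 9.40984×10^8)/2 = 5.61748×10^8 km.
Transfer time t = π√(a_t³/μ) = 1.14822×10^8 s.
Target angular speed ω₂ = √(μ/r₂³) = 1.26201×10^-8 rad/s.
Angle swept by the target during transfer: ω₂·t = 1.4491 rad = 83.03°.
The interplanetary probe traverses 180° on the transfer ellipse, so the target must lead by 180° − 83.03° = 97.0°.

φ = 97.0°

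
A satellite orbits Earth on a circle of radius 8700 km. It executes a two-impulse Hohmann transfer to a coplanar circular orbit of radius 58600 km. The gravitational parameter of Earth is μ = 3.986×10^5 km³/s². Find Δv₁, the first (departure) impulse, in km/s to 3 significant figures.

Δv₁ = 2.16 km/s

Semi-major axis of the transfer orbit: a_t = (8700 + 58600)/2 = 33650 km.
On the circular orbit at r = 8700 km, v_c = √(μ/r) = 6.76876 km/s.
Vis-viva on the transfer ellipse at r = 8700 km gives v_t = √[μ(2/r − 1/a_t)] = 8.93234 km/s.
Δv₁ = |v_t − v_c| = |8.93234 − 6.76876| = 2.164 km/s.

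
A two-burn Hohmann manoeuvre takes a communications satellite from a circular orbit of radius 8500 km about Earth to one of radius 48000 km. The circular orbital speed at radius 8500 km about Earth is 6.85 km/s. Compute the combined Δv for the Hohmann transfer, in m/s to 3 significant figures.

From the circular-orbit relation v² = μ/r at r = 8500 km: μ = v²r = (6.85)² × 8500 = 3.98841×10^5 km³/s².
The Hohmann ellipse has a_t = (r₁ + r₂)/2 = 28250 km.
At r₁ the circular-orbit speed is v₁ = √(μ/r₁) = 6.850 km/s.
On the transfer ellipse at r₁, vis-viva equation gives v_p = √[μ(2/r₁ − 1/a_t)] = 8.929 km/s.
First burn Δv₁ = |v_p − v₁| = 2.079 km/s.
Circular speed at r₂: v₂ = √(μ/r₂) = 2.8826 km/s.
Transfer-orbit speed at r₂: v_a = √[μ(2/r₂ − 1/a_t)] = 1.5812 km/s.
Second burn Δv₂ = |v₂ − v_a| = 1.301 km/s.
Δv = Δv₁ + Δv₂ = 2.079 + 1.301 = 3.380 km/s.

Δv = 3380 m/s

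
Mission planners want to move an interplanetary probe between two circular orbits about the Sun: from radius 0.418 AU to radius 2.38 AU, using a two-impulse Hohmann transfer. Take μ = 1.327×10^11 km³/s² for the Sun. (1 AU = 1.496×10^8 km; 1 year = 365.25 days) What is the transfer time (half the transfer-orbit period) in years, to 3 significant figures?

In km: r₁ = 0.418 × 1.496×10^8 = 6.25328×10^7 km; r₂ = 2.38 × 1.496×10^8 = 3.56048×10^8 km.
Semi-major axis of the transfer orbit: a_t = (6.25328×10^7 + 3.56048×10^8)/2 = 2.092904×10^8 km.
Half the transfer-orbit period gives t = π√(a_t³/μ) = 2.611×10^7 s.
Converting: 2.611×10^7 s ÷ 3.15576×10^7 s/year (365.25 × 86400) = 0.827 years.

t = 0.827 years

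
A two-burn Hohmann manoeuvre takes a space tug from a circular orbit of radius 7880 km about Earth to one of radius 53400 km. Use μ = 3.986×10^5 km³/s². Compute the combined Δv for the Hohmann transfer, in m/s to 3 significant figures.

The Hohmann ellipse has a_t = (r₁ + r₂)/2 = 30640 km.
At r₁ the circular-orbit speed is v₁ = √(μ/r₁) = 7.112 km/s.
Transfer-orbit speed at r₁ (vis-viva): v_p = √[μ(2/r₁ − 1/a_t)] = 9.389 km/s.
First burn Δv₁ = |v_p − v₁| = 2.277 km/s.
Circular speed at r₂: v₂ = √(μ/r₂) = 2.7321 km/s.
Transfer-orbit speed at r₂: v_a = √[μ(2/r₂ − 1/a_t)] = 1.3855 km/s.
Second burn Δv₂ = |v₂ − v_a| = 1.347 km/s.
Δv = Δv₁ + Δv₂ = 2.277 + 1.347 = 3.624 km/s.

Δv = 3620 m/s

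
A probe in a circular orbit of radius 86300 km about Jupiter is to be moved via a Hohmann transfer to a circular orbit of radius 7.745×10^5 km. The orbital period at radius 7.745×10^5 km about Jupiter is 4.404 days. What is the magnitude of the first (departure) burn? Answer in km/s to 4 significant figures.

From Kepler's third law T² = 4π²r³/μ at r = 7.745×10^5 km, T = 4.404 days = 4.404 × 86400 s = 3.805056×10^5 s: μ = 4π²r³/T² = 1.26678×10^8 km³/s².
Transfer-ellipse semi-major axis a_t = (r₁ + r₂)/2 = (86300 + 7.745×10^5)/2 = 4.304×10^5 km.
On the circular orbit at r = 86300 km, v_c = √(μ/r) = 38.31 km/s.
Transfer-orbit speed at the same r (vis-viva, a = a_t): v_t = √[μ(2/r − 1/a_t)] = 51.39 km/s.
Δv₁ = |v_t − v_c| = |51.39 − 38.31| = 13.08 km/s.

Δv₁ = 13.08 km/s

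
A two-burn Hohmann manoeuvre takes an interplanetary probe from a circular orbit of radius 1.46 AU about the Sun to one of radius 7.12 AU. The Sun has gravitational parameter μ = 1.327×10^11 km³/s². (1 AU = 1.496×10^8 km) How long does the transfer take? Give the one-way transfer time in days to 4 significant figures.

t = 1623 days

In km: r₁ = 1.46 × 1.496×10^8 = 2.18416×10^8 km; r₂ = 7.12 × 1.496×10^8 = 1.065152×10^9 km.
Semi-major axis of the transfer orbit: a_t = (2.18416×10^8 + 1.065152×10^9)/2 = 6.41784×10^8 km.
By Kepler's third law the transfer-orbit period is T = 2π√(a_t³/μ), so t = T/2 = 1.402×10^8 s.
Converting: 1.402×10^8 s ÷ 86400 s/day = 1623 days.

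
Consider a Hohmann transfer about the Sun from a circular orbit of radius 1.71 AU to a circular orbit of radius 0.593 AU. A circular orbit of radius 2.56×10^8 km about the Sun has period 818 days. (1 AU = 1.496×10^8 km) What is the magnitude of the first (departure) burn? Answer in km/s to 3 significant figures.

Δv₁ = 6.43 km/s

From Kepler's third law T² = 4π²r³/μ at r = 2.56×10^8 km, T = 818 days = 818 × 86400 s = 7.06752×10^7 s: μ = 4π²r³/T² = 1.32601×10^11 km³/s².
In km: r₁ = 1.71 × 1.496×10^8 = 2.55816×10^8 km; r₂ = 0.593 × 1.496×10^8 = 8.87128×10^7 km.
The Hohmann ellipse has a_t = (r₁ + r₂)/2 = 1.722644×10^8 km.
On the circular orbit at r = 2.55816×10^8 km, v_c = √(μ/r) = 22.767 km/s.
Transfer-orbit speed at the same r (vis-viva, a = a_t): v_t = √[μ(2/r − 1/a_t)] = 16.338 km/s.
Δv₁ = |v_t − v_c| = |16.338 − 22.767| = 6.429 km/s.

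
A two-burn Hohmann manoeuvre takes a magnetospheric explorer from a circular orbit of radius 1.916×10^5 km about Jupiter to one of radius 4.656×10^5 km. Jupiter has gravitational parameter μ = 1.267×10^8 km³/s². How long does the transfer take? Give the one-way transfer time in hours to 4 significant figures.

t = 14.60 hours

Semi-major axis of the transfer orbit: a_t = (1.916×10^5 + 4.656×10^5)/2 = 3.286×10^5 km.
Half the transfer-orbit period gives t = π√(a_t³/μ) = 52570 s.
Converting: 52570 s ÷ 3600 s/hour = 14.60 hours.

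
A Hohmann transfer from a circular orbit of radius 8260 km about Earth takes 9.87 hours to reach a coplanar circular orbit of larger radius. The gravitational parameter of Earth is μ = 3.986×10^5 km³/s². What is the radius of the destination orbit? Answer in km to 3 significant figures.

Transfer time t = 9.87 hours = 35532 s, and t = π√(a_t³/μ).
So a_t = (μ t²/π²)^(1/3) = (3.986×10^5 × (35532)² / π²)^(1/3) = 37082 km.
Since a_t = (r₁ + r₂)/2, r₂ = 2a_t − r₁ = 2×37082 − 8260 = 65904 km.

r₂ = 65900 km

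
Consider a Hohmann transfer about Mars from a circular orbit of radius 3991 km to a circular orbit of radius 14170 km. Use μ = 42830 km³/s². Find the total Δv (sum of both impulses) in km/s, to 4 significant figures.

Transfer-ellipse semi-major axis a_t = (r₁ + r₂)/2 = (3991 + 14170)/2 = 9080.5 km.
At r₁ the circular-orbit speed is v₁ = √(μ/r₁) = 3.27592 km/s.
On the transfer ellipse at r₁, v² = μ(2/r − 1/a) gives v_p = √[μ(2/r₁ − 1/a_t)] = 4.09226 km/s.
First burn Δv₁ = |v_p − v₁| = 0.8163 km/s.
Circular speed at r₂: v₂ = √(μ/r₂) = 1.739 km/s.
Transfer-orbit speed at r₂: v_a = √[μ(2/r₂ − 1/a_t)] = 1.153 km/s.
Second burn Δv₂ = |v₂ − v_a| = 0.5860 km/s.
Δv = Δv₁ + Δv₂ = 0.8163 + 0.5860 = 1.402 km/s.

Δv = 1.402 km/s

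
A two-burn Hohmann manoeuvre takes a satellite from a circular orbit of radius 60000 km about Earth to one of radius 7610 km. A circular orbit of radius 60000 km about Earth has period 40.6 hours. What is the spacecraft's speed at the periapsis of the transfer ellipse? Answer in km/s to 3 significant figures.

From Kepler's third law T² = 4π²r³/μ at r = 60000 km, T = 40.6 hours = 40.6 × 3600 s = 1.4616×10^5 s: μ = 4π²r³/T² = 3.99169×10^5 km³/s².
Transfer-ellipse semi-major axis a_t = (r₁ + r₂)/2 = (60000 + 7610)/2 = 33805 km.
The periapsis of the transfer ellipse is at r = 7610 km.
Vis-viva: v = √[μ(2/r − 1/a_t)] = √[3.99169×10^5 × (2/7610 − 1/33805)] = 9.649 km/s.

v = 9.65 km/s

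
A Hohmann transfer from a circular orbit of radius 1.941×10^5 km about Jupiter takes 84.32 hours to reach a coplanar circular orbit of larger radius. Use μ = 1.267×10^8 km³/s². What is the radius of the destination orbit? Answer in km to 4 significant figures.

r₂ = 1.921×10^6 km

Transfer time t = 84.32 hours = 3.03552×10^5 s, and t = π√(a_t³/μ).
So a_t = (μ t²/π²)^(1/3) = (1.267×10^8 × (3.03552×10^5)² / π²)^(1/3) = 1.0576×10^6 km.
Since a_t = (r₁ + r₂)/2, r₂ = 2a_t − r₁ = 2×1.0576×10^6 − 1.941×10^5 = 1.9211×10^6 km.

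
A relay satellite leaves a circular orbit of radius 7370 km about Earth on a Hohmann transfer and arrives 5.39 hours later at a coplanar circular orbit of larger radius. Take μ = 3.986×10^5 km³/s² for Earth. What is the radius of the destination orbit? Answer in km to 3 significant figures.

Transfer time t = 5.39 hours = 19404 s, and t = π√(a_t³/μ).
So a_t = (μ t²/π²)^(1/3) = (3.986×10^5 × (19404)² / π²)^(1/3) = 24775 km.
Since a_t = (r₁ + r₂)/2, r₂ = 2a_t − r₁ = 2×24775 − 7370 = 42180 km.

r₂ = 42200 km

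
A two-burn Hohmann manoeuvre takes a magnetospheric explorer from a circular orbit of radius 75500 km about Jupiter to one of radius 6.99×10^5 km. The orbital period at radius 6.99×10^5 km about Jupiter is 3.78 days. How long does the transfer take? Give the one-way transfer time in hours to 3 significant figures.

t = 18.7 hours

From Kepler's third law T² = 4π²r³/μ at r = 6.99×10^5 km, T = 3.78 days = 3.78 × 86400 s = 3.26592×10^5 s: μ = 4π²r³/T² = 1.26410×10^8 km³/s².
The Hohmann ellipse has a_t = (r₁ + r₂)/2 = 3.8725×10^5 km.
Transfer time t = π√(a_t³/μ) = π√((3.8725×10^5)³ / 1.26410×10^8) = 67340 s.
Converting: 67340 s ÷ 3600 s/hour = 18.7 hours.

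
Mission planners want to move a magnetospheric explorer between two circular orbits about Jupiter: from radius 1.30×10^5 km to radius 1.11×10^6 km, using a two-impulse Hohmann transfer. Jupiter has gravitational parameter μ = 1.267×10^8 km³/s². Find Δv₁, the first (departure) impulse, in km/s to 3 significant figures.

Δv₁ = 10.6 km/s

Transfer-ellipse semi-major axis a_t = (r₁ + r₂)/2 = (1.300×10^5 + 1.110×10^6)/2 = 6.200×10^5 km.
Circular speed at r = 1.300×10^5 km: v_c = √(μ/r) = 31.22 km/s.
Vis-viva on the transfer ellipse at r = 1.300×10^5 km gives v_t = √[μ(2/r − 1/a_t)] = 41.77 km/s.
Δv₁ = |v_t − v_c| = |41.77 − 31.22| = 10.55 km/s.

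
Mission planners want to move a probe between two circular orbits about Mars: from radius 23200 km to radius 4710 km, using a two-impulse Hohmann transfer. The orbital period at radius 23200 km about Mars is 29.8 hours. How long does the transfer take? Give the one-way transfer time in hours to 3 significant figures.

From Kepler's third law T² = 4π²r³/μ at r = 23200 km, T = 29.8 hours = 29.8 × 3600 s = 1.0728×10^5 s: μ = 4π²r³/T² = 42833.8 km³/s².
Semi-major axis of the transfer orbit: a_t = (23200 + 4710)/2 = 13955 km.
By Kepler's third law the transfer-orbit period is T = 2π√(a_t³/μ), so t = T/2 = 25020 s.
Converting: 25020 s ÷ 3600 s/hour = 6.95 hours.

t = 6.95 hours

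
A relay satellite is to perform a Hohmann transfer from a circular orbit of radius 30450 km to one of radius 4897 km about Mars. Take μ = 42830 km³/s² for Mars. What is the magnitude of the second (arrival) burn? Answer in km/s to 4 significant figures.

Δv₂ = 0.9245 km/s

The Hohmann ellipse has a_t = (r₁ + r₂)/2 = 17673.5 km.
Circular speed at r = 4897 km: v_c = √(μ/r) = 2.9574 km/s.
Transfer-orbit speed at the same r (vis-viva, a = a_t): v_t = √[μ(2/r − 1/a_t)] = 3.8819 km/s.
Δv₂ = |v_t − v_c| = |3.8819 − 2.9574| = 0.9245 km/s.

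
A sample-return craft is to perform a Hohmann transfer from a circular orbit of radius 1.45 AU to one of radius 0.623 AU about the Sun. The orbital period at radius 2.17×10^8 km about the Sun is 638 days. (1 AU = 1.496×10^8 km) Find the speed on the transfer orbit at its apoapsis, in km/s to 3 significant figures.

From Kepler's third law T² = 4π²r³/μ at r = 2.17×10^8 km, T = 638 days = 638 × 86400 s = 5.51232×10^7 s: μ = 4π²r³/T² = 1.32761×10^11 km³/s².
In km: r₁ = 1.45 × 1.496×10^8 = 2.1692×10^8 km; r₂ = 0.623 × 1.496×10^8 = 9.32008×10^7 km.
Transfer-ellipse semi-major axis a_t = (r₁ + r₂)/2 = (2.1692×10^8 + 9.32008×10^7)/2 = 1.550604×10^8 km.
The apoapsis of the transfer ellipse is at r = 2.1692×10^8 km.
Applying v² = μ(2/r − 1/a_t): v = 19.18 km/s.

v = 19.2 km/s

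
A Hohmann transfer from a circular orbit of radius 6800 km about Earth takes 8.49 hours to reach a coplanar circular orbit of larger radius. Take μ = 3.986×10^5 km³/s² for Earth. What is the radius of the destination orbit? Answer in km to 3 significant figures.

Transfer time t = 8.49 hours = 30564 s, and t = π√(a_t³/μ).
So a_t = (μ t²/π²)^(1/3) = (3.986×10^5 × (30564)² / π²)^(1/3) = 33539 km.
Since a_t = (r₁ + r₂)/2, r₂ = 2a_t − r₁ = 2×33539 − 6800 = 60278 km.

r₂ = 60300 km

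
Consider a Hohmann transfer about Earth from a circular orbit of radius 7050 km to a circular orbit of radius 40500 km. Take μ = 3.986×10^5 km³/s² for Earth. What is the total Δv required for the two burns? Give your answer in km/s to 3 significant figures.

Semi-major axis of the transfer orbit: a_t = (7050 + 40500)/2 = 23775 km.
At r₁ the circular-orbit speed is v₁ = √(μ/r₁) = 7.519242 km/s.
Transfer-orbit speed at r₁ (vis-viva): v_p = √[μ(2/r₁ − 1/a_t)] = 9.813893 km/s.
First burn Δv₁ = |v_p − v₁| = 2.294651 km/s.
Circular speed at r₂: v₂ = √(μ/r₂) = 3.137192 km/s.
Transfer-orbit speed at r₂: v_a = √[μ(2/r₂ − 1/a_t)] = 1.708344 km/s.
Second burn Δv₂ = |v₂ − v_a| = 1.428848 km/s.
Total Δv = Δv₁ + Δv₂ = 3.723 km/s.

Δv = 3.72 km/s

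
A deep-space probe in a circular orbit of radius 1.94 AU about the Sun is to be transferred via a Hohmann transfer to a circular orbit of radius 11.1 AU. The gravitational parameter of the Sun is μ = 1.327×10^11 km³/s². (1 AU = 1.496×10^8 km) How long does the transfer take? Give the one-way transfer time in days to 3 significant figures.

t = 3040 days

In km: r₁ = 1.94 × 1.496×10^8 = 2.90224×10^8 km; r₂ = 11.1 × 1.496×10^8 = 1.66056×10^9 km.
Transfer-ellipse semi-major axis a_t = (r₁ + r₂)/2 = (2.90224×10^8 + 1.66056×10^9)/2 = 9.75392×10^8 km.
By Kepler's third law the transfer-orbit period is T = 2π√(a_t³/μ), so t = T/2 = 2.627×10^8 s.
Converting: 2.627×10^8 s ÷ 86400 s/day = 3040 days.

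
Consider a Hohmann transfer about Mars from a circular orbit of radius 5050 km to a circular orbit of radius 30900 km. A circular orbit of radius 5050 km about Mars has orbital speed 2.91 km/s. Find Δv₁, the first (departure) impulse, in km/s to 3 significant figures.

Δv₁ = 0.905 km/s

From the circular-orbit relation v² = μ/r at r = 5050 km: μ = v²r = (2.91)² × 5050 = 42763.9 km³/s².
Semi-major axis of the transfer orbit: a_t = (5050 + 30900)/2 = 17975 km.
Circular speed at r = 5050 km: v_c = √(μ/r) = 2.9100 km/s.
Vis-viva on the transfer ellipse at r = 5050 km gives v_t = √[μ(2/r − 1/a_t)] = 3.8154 km/s.
Δv₁ = |v_t − v_c| = |3.8154 − 2.9100| = 0.9054 km/s.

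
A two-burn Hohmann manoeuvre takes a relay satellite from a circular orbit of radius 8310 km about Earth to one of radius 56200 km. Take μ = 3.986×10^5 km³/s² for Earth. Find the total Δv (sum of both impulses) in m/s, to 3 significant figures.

Δv = 3530 m/s

Transfer-ellipse semi-major axis a_t = (r₁ + r₂)/2 = (8310 + 56200)/2 = 32255 km.
Circular speed at r₁: v₁ = √(μ/r₁) = √(3.986×10^5/8310) = 6.92577 km/s.
Transfer-orbit speed at r₁ (vis-viva): v_p = √[μ(2/r₁ − 1/a_t)] = 9.14193 km/s.
First burn Δv₁ = |v_p − v₁| = 2.2162 km/s.
Circular speed at r₂: v₂ = √(μ/r₂) = 2.6632 km/s.
Transfer-orbit speed at r₂: v_a = √[μ(2/r₂ − 1/a_t)] = 1.3518 km/s.
Second burn Δv₂ = |v₂ − v_a| = 1.3114 km/s.
Δv = Δv₁ + Δv₂ = 2.2162 + 1.3114 = 3.528 km/s.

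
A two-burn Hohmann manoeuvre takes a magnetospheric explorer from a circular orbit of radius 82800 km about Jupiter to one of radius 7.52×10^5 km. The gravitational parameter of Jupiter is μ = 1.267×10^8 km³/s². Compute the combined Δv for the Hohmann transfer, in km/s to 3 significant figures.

Transfer-ellipse semi-major axis a_t = (r₁ + r₂)/2 = (82800 + 7.520×10^5)/2 = 4.174×10^5 km.
Circular speed at r₁: v₁ = √(μ/r₁) = √(1.267×10^8/82800) = 39.12 km/s.
On the transfer ellipse at r₁, v² = μ(2/r − 1/a) gives v_p = √[μ(2/r₁ − 1/a_t)] = 52.51 km/s.
First burn Δv₁ = |v_p − v₁| = 13.39 km/s.
Circular speed at r₂: v₂ = √(μ/r₂) = 12.98 km/s.
Transfer-orbit speed at r₂: v_a = √[μ(2/r₂ − 1/a_t)] = 5.781 km/s.
Second burn Δv₂ = |v₂ − v_a| = 7.199 km/s.
Δv = Δv₁ + Δv₂ = 13.39 + 7.199 = 20.59 km/s.

Δv = 20.6 km/s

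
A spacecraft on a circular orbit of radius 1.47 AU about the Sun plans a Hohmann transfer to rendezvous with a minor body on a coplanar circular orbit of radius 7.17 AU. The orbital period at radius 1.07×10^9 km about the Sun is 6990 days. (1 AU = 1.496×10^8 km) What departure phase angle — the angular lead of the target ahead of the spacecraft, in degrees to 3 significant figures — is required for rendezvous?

From Kepler's third law T² = 4π²r³/μ at r = 1.07×10^9 km, T = 6990 days = 6990 × 86400 s = 6.03936×10^8 s: μ = 4π²r³/T² = 1.32596×10^11 km³/s².
In km: r₁ = 1.47 × 1.496×10^8 = 2.19912×10^8 km; r₂ = 7.17 × 1.496×10^8 = 1.072632×10^9 km.
Transfer-ellipse semi-major axis a_t = (r₁ + r₂)/2 = (2.19912×10^8 + 1.072632×10^9)/2 = 6.46272×10^8 km.
The half-period of the transfer ellipse is t = π√(a_t³/μ) = 1.41745×10^8 s.
The target's mean motion on its circular orbit is ω₂ = √(μ/r₂³) = 1.03655×10^-8 rad/s.
Angle swept by the target during transfer: ω₂·t = 1.4693 rad = 84.18°.
Arrival is 180° from departure on the ellipse, so φ = 180° − 84.18° = 95.8°.

φ = 95.8°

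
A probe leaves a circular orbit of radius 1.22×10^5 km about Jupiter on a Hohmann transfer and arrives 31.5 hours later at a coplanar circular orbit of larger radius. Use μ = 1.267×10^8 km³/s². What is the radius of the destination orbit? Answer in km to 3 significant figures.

Transfer time t = 31.5 hours = 1.134×10^5 s, and t = π√(a_t³/μ).
So a_t = (μ t²/π²)^(1/3) = (1.267×10^8 × (1.134×10^5)² / π²)^(1/3) = 5.4857×10^5 km.
Since a_t = (r₁ + r₂)/2, r₂ = 2a_t − r₁ = 2×5.4857×10^5 − 1.220×10^5 = 9.7514×10^5 km.

r₂ = 9.75×10^5 km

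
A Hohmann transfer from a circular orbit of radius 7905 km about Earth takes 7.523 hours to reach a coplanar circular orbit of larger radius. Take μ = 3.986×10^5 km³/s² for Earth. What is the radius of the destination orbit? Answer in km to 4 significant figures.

Transfer time t = 7.523 hours = 27082.8 s, and t = π√(a_t³/μ).
So a_t = (μ t²/π²)^(1/3) = (3.986×10^5 × (27082.8)² / π²)^(1/3) = 30942 km.
Since a_t = (r₁ + r₂)/2, r₂ = 2a_t − r₁ = 2×30942 − 7905 = 53979 km.

r₂ = 53980 km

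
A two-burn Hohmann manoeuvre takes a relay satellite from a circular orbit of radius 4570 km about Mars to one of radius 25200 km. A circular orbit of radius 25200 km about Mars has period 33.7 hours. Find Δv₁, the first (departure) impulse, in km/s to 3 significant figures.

Δv₁ = 0.923 km/s

From Kepler's third law T² = 4π²r³/μ at r = 25200 km, T = 33.7 hours = 33.7 × 3600 s = 1.2132×10^5 s: μ = 4π²r³/T² = 42923.6 km³/s².
Transfer-ellipse semi-major axis a_t = (r₁ + r₂)/2 = (4570 + 25200)/2 = 14885 km.
Circular speed at r = 4570 km: v_c = √(μ/r) = 3.0647 km/s.
Transfer-orbit speed at the same r (vis-viva, a = a_t): v_t = √[μ(2/r − 1/a_t)] = 3.9876 km/s.
Δv₁ = |v_t − v_c| = |3.9876 − 3.0647| = 0.9229 km/s.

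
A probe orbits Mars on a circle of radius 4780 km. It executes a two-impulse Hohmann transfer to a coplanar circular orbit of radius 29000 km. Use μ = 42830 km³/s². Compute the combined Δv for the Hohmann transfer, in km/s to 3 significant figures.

The Hohmann ellipse has a_t = (r₁ + r₂)/2 = 16890 km.
At r₁ the circular-orbit speed is v₁ = √(μ/r₁) = 2.993 km/s.
On the transfer ellipse at r₁, v² = μ(2/r − 1/a) gives v_p = √[μ(2/r₁ − 1/a_t)] = 3.922 km/s.
First burn Δv₁ = |v_p − v₁| = 0.9290 km/s.
At r₂, v₂ = √(μ/r₂) = 1.2153 km/s.
Transfer-orbit speed at r₂: v_a = √[μ(2/r₂ − 1/a_t)] = 0.64651 km/s.
Second burn Δv₂ = |v₂ − v_a| = 0.5688 km/s.
Total Δv = Δv₁ + Δv₂ = 1.498 km/s.

Δv = 1.50 km/s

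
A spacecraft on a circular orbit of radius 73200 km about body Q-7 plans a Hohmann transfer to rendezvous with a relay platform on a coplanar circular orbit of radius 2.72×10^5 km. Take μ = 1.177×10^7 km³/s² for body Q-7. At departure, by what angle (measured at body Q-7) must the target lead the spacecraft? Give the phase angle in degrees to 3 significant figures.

The Hohmann ellipse has a_t = (r₁ + r₂)/2 = 1.726×10^5 km.
The half-period of the transfer ellipse is t = π√(a_t³/μ) = 65660 s.
Target angular speed ω₂ = √(μ/r₂³) = 2.418×10^-5 rad/s.
Angle swept by the target during transfer: ω₂·t = 1.588 rad = 90.99°.
Arrival is 180° from departure on the ellipse, so φ = 180° − 90.99° = 89.0°.

φ = 89.0°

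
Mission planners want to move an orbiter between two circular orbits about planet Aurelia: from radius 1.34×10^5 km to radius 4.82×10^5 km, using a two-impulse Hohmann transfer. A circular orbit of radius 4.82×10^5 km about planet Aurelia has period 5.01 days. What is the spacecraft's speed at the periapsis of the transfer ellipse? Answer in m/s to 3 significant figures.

From Kepler's third law T² = 4π²r³/μ at r = 4.82×10^5 km, T = 5.01 days = 5.01 × 86400 s = 4.32864×10^5 s: μ = 4π²r³/T² = 2.35938×10^7 km³/s².
Transfer-ellipse semi-major axis a_t = (r₁ + r₂)/2 = (1.340×10^5 + 4.820×10^5)/2 = 3.080×10^5 km.
At periapsis, r = 1.340×10^5 km.
Applying v² = μ(2/r − 1/a_t): v = 16.60 km/s.

v = 16600 m/s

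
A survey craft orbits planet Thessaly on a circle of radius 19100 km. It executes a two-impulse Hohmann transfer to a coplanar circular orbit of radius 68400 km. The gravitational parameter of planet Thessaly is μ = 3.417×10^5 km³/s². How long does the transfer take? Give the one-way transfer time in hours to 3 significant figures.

The Hohmann ellipse has a_t = (r₁ + r₂)/2 = 43750 km.
By Kepler's third law the transfer-orbit period is T = 2π√(a_t³/μ), so t = T/2 = 49180 s.
Converting: 49180 s ÷ 3600 s/hour = 13.7 hours.

t = 13.7 hours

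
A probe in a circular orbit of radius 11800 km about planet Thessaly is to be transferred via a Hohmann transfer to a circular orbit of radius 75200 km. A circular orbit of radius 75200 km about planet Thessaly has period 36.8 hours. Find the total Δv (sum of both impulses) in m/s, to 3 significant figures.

From Kepler's third law T² = 4π²r³/μ at r = 75200 km, T = 36.8 hours = 36.8 × 3600 s = 1.3248×10^5 s: μ = 4π²r³/T² = 9.56561×10^5 km³/s².
Transfer-ellipse semi-major axis a_t = (r₁ + r₂)/2 = (11800 + 75200)/2 = 43500 km.
Circular speed at r₁: v₁ = √(μ/r₁) = √(9.56561×10^5/11800) = 9.0036 km/s.
On the transfer ellipse at r₁, vis-viva equation gives v_p = √[μ(2/r₁ − 1/a_t)] = 11.838 km/s.
First burn Δv₁ = |v_p − v₁| = 2.834 km/s.
At r₂, v₂ = √(μ/r₂) = 3.567 km/s.
Transfer-orbit speed at r₂: v_a = √[μ(2/r₂ − 1/a_t)] = 1.858 km/s.
Second burn Δv₂ = |v₂ − v_a| = 1.709 km/s.
Δv = Δv₁ + Δv₂ = 2.834 + 1.709 = 4.543 km/s.

Δv = 4540 m/s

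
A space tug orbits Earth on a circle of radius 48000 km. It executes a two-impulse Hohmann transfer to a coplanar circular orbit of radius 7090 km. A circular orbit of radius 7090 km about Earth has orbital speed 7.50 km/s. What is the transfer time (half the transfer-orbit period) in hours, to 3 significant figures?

From the circular-orbit relation v² = μ/r at r = 7090 km: μ = v²r = (7.50)² × 7090 = 3.98812×10^5 km³/s².
Semi-major axis of the transfer orbit: a_t = (48000 + 7090)/2 = 27545 km.
Half the transfer-orbit period gives t = π√(a_t³/μ) = 22740 s.
Converting: 22740 s ÷ 3600 s/hour = 6.32 hours.

t = 6.32 hours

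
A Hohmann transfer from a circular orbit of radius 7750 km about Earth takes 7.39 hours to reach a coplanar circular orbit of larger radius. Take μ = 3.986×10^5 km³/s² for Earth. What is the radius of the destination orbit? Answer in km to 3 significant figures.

r₂ = 53400 km

Transfer time t = 7.39 hours = 26604 s, and t = π√(a_t³/μ).
So a_t = (μ t²/π²)^(1/3) = (3.986×10^5 × (26604)² / π²)^(1/3) = 30576 km.
Since a_t = (r₁ + r₂)/2, r₂ = 2a_t − r₁ = 2×30576 − 7750 = 53402 km.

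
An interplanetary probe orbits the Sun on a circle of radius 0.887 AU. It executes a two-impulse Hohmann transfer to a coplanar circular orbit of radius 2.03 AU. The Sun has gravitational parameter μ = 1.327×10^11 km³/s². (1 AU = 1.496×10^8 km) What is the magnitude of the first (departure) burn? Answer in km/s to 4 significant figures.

Δv₁ = 5.685 km/s

In km: r₁ = 0.887 × 1.496×10^8 = 1.326952×10^8 km; r₂ = 2.03 × 1.496×10^8 = 3.03688×10^8 km.
Transfer-ellipse semi-major axis a_t = (r₁ + r₂)/2 = (1.326952×10^8 + 3.03688×10^8)/2 = 2.181916×10^8 km.
Circular speed at r = 1.326952×10^8 km: v_c = √(μ/r) = 31.623 km/s.
Transfer-orbit speed at the same r (vis-viva, a = a_t): v_t = √[μ(2/r − 1/a_t)] = 37.308 km/s.
Δv₁ = |v_t − v_c| = |37.308 − 31.623| = 5.685 km/s.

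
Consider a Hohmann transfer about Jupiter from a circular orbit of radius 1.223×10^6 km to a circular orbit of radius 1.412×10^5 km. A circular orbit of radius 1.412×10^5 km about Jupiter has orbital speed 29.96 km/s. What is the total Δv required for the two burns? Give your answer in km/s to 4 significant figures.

From the circular-orbit relation v² = μ/r at r = 1.412×10^5 km: μ = v²r = (29.96)² × 1.412×10^5 = 1.26741×10^8 km³/s².
Transfer-ellipse semi-major axis a_t = (r₁ + r₂)/2 = (1.223×10^6 + 1.412×10^5)/2 = 6.821×10^5 km.
At r₁ the circular-orbit speed is v₁ = √(μ/r₁) = 10.18 km/s.
Transfer-orbit speed at r₁ (vis-viva): v_a = √[μ(2/r₁ − 1/a_t)] = 4.632 km/s.
First burn Δv₁ = |v_a − v₁| = 5.548 km/s.
At r₂, v₂ = √(μ/r₂) = 29.96 km/s.
Transfer-orbit speed at r₂: v_p = √[μ(2/r₂ − 1/a_t)] = 40.12 km/s.
Second burn Δv₂ = |v₂ − v_p| = 10.16 km/s.
Δv = Δv₁ + Δv₂ = 5.548 + 10.16 = 15.71 km/s.

Δv = 15.71 km/s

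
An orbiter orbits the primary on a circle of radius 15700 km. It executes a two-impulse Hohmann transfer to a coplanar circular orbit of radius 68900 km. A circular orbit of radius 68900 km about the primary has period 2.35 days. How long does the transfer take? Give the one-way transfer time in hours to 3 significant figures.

From Kepler's third law T² = 4π²r³/μ at r = 68900 km, T = 2.35 days = 2.35 × 86400 s = 2.0304×10^5 s: μ = 4π²r³/T² = 3.13223×10^5 km³/s².
Semi-major axis of the transfer orbit: a_t = (15700 + 68900)/2 = 42300 km.
Half the transfer-orbit period gives t = π√(a_t³/μ) = 48840 s.
Converting: 48840 s ÷ 3600 s/hour = 13.6 hours.

t = 13.6 hours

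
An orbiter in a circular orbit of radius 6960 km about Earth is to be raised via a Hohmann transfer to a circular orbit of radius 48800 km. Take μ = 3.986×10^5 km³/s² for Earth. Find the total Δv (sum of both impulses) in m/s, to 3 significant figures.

Δv = 3870 m/s

Transfer-ellipse semi-major axis a_t = (r₁ + r₂)/2 = (6960 + 48800)/2 = 27880 km.
At r₁ the circular-orbit speed is v₁ = √(μ/r₁) = 7.5677 km/s.
Transfer-orbit speed at r₁ (v² = μ(2/r − 1/a)): v_p = √[μ(2/r₁ − 1/a_t)] = 10.012 km/s.
First burn Δv₁ = |v_p − v₁| = 2.444 km/s.
Circular speed at r₂: v₂ = √(μ/r₂) = 2.858 km/s.
Transfer-orbit speed at r₂: v_a = √[μ(2/r₂ − 1/a_t)] = 1.428 km/s.
Second burn Δv₂ = |v₂ − v_a| = 1.430 km/s.
Δv = Δv₁ + Δv₂ = 2.444 + 1.430 = 3.874 km/s.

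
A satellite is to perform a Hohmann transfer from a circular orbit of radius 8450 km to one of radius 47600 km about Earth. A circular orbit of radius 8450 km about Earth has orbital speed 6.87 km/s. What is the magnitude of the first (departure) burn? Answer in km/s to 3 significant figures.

Δv₁ = 2.08 km/s

From the circular-orbit relation v² = μ/r at r = 8450 km: μ = v²r = (6.87)² × 8450 = 3.98814×10^5 km³/s².
Transfer-ellipse semi-major axis a_t = (r₁ + r₂)/2 = (8450 + 47600)/2 = 28025 km.
Circular speed at r = 8450 km: v_c = √(μ/r) = 6.870 km/s.
Transfer-orbit speed at the same r (vis-viva, a = a_t): v_t = √[μ(2/r − 1/a_t)] = 8.953 km/s.
Δv₁ = |v_t − v_c| = |8.953 − 6.870| = 2.083 km/s.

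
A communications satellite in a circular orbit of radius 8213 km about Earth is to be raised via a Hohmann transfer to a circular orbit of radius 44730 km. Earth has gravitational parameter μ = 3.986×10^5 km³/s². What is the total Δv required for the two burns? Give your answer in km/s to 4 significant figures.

The Hohmann ellipse has a_t = (r₁ + r₂)/2 = 26471.5 km.
At r₁ the circular-orbit speed is v₁ = √(μ/r₁) = 6.9665 km/s.
On the transfer ellipse at r₁, vis-viva gives v_p = √[μ(2/r₁ − 1/a_t)] = 9.0558 km/s.
First burn Δv₁ = |v_p − v₁| = 2.0893 km/s.
At r₂, v₂ = √(μ/r₂) = 2.9852 km/s.
Transfer-orbit speed at r₂: v_a = √[μ(2/r₂ − 1/a_t)] = 1.6628 km/s.
Second burn Δv₂ = |v₂ − v_a| = 1.3224 km/s.
Δv = Δv₁ + Δv₂ = 2.0893 + 1.3224 = 3.412 km/s.

Δv = 3.412 km/s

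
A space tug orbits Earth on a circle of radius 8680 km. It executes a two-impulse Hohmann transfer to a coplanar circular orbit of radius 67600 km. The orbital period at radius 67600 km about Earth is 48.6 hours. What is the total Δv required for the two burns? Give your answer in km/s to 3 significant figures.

Δv = 3.51 km/s

From Kepler's third law T² = 4π²r³/μ at r = 67600 km, T = 48.6 hours = 48.6 × 3600 s = 1.7496×10^5 s: μ = 4π²r³/T² = 3.98403×10^5 km³/s².
Semi-major axis of the transfer orbit: a_t = (8680 + 67600)/2 = 38140 km.
At r₁ the circular-orbit speed is v₁ = √(μ/r₁) = 6.77487 km/s.
Transfer-orbit speed at r₁ (vis-viva equation): v_p = √[μ(2/r₁ − 1/a_t)] = 9.01954 km/s.
First burn Δv₁ = |v_p − v₁| = 2.2447 km/s.
At r₂, v₂ = √(μ/r₂) = 2.42766 km/s.
Transfer-orbit speed at r₂: v_a = √[μ(2/r₂ − 1/a_t)] = 1.15813 km/s.
Second burn Δv₂ = |v₂ − v_a| = 1.2695 km/s.
Total Δv = Δv₁ + Δv₂ = 3.514 km/s.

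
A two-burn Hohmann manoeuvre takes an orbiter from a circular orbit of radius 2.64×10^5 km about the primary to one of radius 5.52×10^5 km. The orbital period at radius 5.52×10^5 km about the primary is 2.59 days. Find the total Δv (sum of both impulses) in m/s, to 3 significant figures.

Δv = 6690 m/s

From Kepler's third law T² = 4π²r³/μ at r = 5.52×10^5 km, T = 2.59 days = 2.59 × 86400 s = 2.23776×10^5 s: μ = 4π²r³/T² = 1.32602×10^8 km³/s².
Transfer-ellipse semi-major axis a_t = (r₁ + r₂)/2 = (2.640×10^5 + 5.520×10^5)/2 = 4.080×10^5 km.
Circular speed at r₁: v₁ = √(μ/r₁) = √(1.32602×10^8/2.640×10^5) = 22.4116 km/s.
On the transfer ellipse at r₁, v² = μ(2/r − 1/a) gives v_p = √[μ(2/r₁ − 1/a_t)] = 26.0683 km/s.
First burn Δv₁ = |v_p − v₁| = 3.6567 km/s.
At r₂, v₂ = √(μ/r₂) = 15.49906 km/s.
Transfer-orbit speed at r₂: v_a = √[μ(2/r₂ − 1/a_t)] = 12.46744 km/s.
Second burn Δv₂ = |v₂ − v_a| = 3.0316 km/s.
Total Δv = Δv₁ + Δv₂ = 6.688 km/s.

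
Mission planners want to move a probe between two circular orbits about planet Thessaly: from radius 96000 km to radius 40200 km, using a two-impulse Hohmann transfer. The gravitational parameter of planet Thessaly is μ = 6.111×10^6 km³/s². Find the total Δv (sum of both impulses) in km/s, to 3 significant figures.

Δv = 4.16 km/s

Semi-major axis of the transfer orbit: a_t = (96000 + 40200)/2 = 68100 km.
Circular speed at r₁: v₁ = √(μ/r₁) = √(6.111×10^6/96000) = 7.9785 km/s.
Transfer-orbit speed at r₁ (v² = μ(2/r − 1/a)): v_a = √[μ(2/r₁ − 1/a_t)] = 6.1300 km/s.
First burn Δv₁ = |v_a − v₁| = 1.8485 km/s.
Circular speed at r₂: v₂ = √(μ/r₂) = 12.3294 km/s.
Transfer-orbit speed at r₂: v_p = √[μ(2/r₂ − 1/a_t)] = 14.6388 km/s.
Second burn Δv₂ = |v₂ − v_p| = 2.3094 km/s.
Δv = Δv₁ + Δv₂ = 1.8485 + 2.3094 = 4.158 km/s.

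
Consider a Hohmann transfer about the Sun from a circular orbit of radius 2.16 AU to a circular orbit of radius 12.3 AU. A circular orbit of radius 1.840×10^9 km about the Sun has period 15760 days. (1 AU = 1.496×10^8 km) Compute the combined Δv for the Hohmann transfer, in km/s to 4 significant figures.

From Kepler's third law T² = 4π²r³/μ at r = 1.840×10^9 km, T = 15760 days = 15760 × 86400 s = 1.361664×10^9 s: μ = 4π²r³/T² = 1.32640×10^11 km³/s².
In km: r₁ = 2.16 × 1.496×10^8 = 3.23136×10^8 km; r₂ = 12.3 × 1.496×10^8 = 1.84008×10^9 km.
Transfer-ellipse semi-major axis a_t = (r₁ + r₂)/2 = (3.23136×10^8 + 1.84008×10^9)/2 = 1.081608×10^9 km.
At r₁ the circular-orbit speed is v₁ = √(μ/r₁) = 20.260 km/s.
Transfer-orbit speed at r₁ (v² = μ(2/r − 1/a)): v_p = √[μ(2/r₁ − 1/a_t)] = 26.426 km/s.
First burn Δv₁ = |v_p − v₁| = 6.166 km/s.
Circular speed at r₂: v₂ = √(μ/r₂) = 8.4902 km/s.
Transfer-orbit speed at r₂: v_a = √[μ(2/r₂ − 1/a_t)] = 4.6406 km/s.
Second burn Δv₂ = |v₂ − v_a| = 3.850 km/s.
Total Δv = Δv₁ + Δv₂ = 10.02 km/s.

Δv = 10.02 km/s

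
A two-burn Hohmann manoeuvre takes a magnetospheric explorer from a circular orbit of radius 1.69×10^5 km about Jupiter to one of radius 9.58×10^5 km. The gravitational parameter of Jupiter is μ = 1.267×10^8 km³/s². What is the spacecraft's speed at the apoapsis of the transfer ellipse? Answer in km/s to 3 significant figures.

The Hohmann ellipse has a_t = (r₁ + r₂)/2 = 5.635×10^5 km.
At apoapsis, r = 9.580×10^5 km.
Vis-viva: v = √[μ(2/r − 1/a_t)] = √[1.267×10^8 × (2/9.580×10^5 − 1/5.635×10^5)] = 6.298 km/s.

v = 6.30 km/s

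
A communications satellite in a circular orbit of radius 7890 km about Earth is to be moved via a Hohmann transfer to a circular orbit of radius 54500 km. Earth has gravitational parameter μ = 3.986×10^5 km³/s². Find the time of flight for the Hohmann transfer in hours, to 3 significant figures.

t = 7.62 hours

The Hohmann ellipse has a_t = (r₁ + r₂)/2 = 31195 km.
By Kepler's third law the transfer-orbit period is T = 2π√(a_t³/μ), so t = T/2 = 27420 s.
Converting: 27420 s ÷ 3600 s/hour = 7.62 hours.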